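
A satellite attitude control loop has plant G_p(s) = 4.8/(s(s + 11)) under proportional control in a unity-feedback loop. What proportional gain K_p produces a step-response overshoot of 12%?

K_p = 20.1

From %OS = 100·exp(−πζ/√(1−ζ²)) = 12%, ζ = −ln(0.12)/√(π²+ln²(0.12)) = 0.5594.
Characteristic equation s² + 11s + 4.8K_p = 0 gives ζ = 11/(2√(4.8K_p)).
Setting ζ = 0.5594: √(4.8K_p) = 11/(2·0.5594) = 9.832, so K_p = 96.66/4.8 = 20.1.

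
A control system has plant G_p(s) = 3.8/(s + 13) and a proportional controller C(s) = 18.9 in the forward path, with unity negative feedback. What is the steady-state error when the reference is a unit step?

The loop is type 0. Static position error constant K_pos = C(0)·G_p(0) = 18.9·0.2923 = 5.525.
Steady-state error to a unit step: e_ss = 1/(1+K_pos) = 1/6.525 = 0.153.

0.153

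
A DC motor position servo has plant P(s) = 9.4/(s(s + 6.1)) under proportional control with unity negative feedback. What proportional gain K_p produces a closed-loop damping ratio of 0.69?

Closed-loop characteristic equation: s² + 6.1s + K_p·9.4 = 0.
So ω_n = √(9.4K_p) and 2ζω_n = 6.1, giving ζ = 6.1/(2√(9.4K_p)).
Setting ζ = 0.69: √(9.4K_p) = 6.1/(2·0.69) = 4.42, so K_p = 19.54/9.4 = 2.08.

K_p = 2.08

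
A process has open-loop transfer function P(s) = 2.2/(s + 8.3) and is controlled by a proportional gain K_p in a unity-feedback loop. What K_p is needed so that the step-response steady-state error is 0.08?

The loop is type 0, so e_ss(step) = 1/(1 + K_pos) with K_pos = K_p·P(0).
P(0) = 0.2651. Require 1/(1 + K_p·0.2651) = 0.08, so 1 + 0.2651·K_p = 12.5.
K_p = (12.5 − 1)/0.2651 = 43.4.

K_p = 43.4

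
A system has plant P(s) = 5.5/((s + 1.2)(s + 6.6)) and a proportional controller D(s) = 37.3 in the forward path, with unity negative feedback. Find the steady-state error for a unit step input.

The loop is type 0. Static position error constant K_pos = D(0)·P(0) = 37.3·0.6944 = 25.9.
Steady-state error to a unit step: e_ss = 1/(1+K_pos) = 1/26.9 = 0.0372.

0.0372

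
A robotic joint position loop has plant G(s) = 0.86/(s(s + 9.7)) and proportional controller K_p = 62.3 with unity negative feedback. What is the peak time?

T_p = 0.573 s

From 1 + K_pG(s) = 0: s² + 9.7s + 53.58 = 0 ⇒ ω_n = 7.32, ζ = 0.6626.
Damped frequency ω_d = ω_n√(1−ζ²) = 5.482 rad/s, so peak time T_p = π/ω_d = 0.573 s.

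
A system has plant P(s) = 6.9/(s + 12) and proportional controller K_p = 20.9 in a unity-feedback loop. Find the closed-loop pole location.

Closed-loop transfer function: T(s) = K_p·P(s)/(1 + K_p·P(s)) = 144.2/(s + 12 + 144.2) = 144.2/(s + 156.2).
The closed-loop pole is at s = −156.2.

s = -156.2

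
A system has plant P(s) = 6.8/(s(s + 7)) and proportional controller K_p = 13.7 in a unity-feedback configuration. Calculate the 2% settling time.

T_s ≈ 1.14 s

Closed-loop characteristic equation: s² + 7s + 93.16 = 0, so ω_n = 9.652 rad/s and ζ = 7/(2·9.652) = 0.3626.
2% settling time T_s ≈ 4/(ζω_n) = 4/3.5 = 1.14 s.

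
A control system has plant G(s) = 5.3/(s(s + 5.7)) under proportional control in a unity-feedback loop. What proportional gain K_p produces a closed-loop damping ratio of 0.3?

K_p = 17

Closed-loop characteristic equation: s² + 5.7s + K_p·5.3 = 0.
So ω_n = √(5.3K_p) and 2ζω_n = 5.7, giving ζ = 5.7/(2√(5.3K_p)).
Setting ζ = 0.3: √(5.3K_p) = 5.7/(2·0.3) = 9.5, so K_p = 90.25/5.3 = 17.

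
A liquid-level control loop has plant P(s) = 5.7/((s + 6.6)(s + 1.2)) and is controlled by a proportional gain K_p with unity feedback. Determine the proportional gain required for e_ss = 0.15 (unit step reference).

Steady-state error for a unit step on this type-0 loop is 1/(1 + K_p·P(0)).
P(0) = 0.7197. Require 1/(1 + K_p·0.7197) = 0.15, so 1 + 0.7197·K_p = 6.667.
K_p = (6.667 − 1)/0.7197 = 7.87.

K_p = 7.87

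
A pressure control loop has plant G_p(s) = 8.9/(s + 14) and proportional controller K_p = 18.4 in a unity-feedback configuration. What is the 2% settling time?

Closed-loop transfer function: T(s) = K_p·G_p(s)/(1 + K_p·G_p(s)) = 163.8/(s + 14 + 163.8) = 163.8/(s + 177.8).
Time constant τ = 1/177.8 = 0.005626 s, so the 2% settling time is about 4τ = 0.0225 s.

T_s ≈ 0.0225 s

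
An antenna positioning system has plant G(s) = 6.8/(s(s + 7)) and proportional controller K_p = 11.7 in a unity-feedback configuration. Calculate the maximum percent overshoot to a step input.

26.2%

Closed-loop characteristic equation: s² + 7s + 79.56 = 0, so ω_n = 8.92 rad/s and ζ = 7/(2·8.92) = 0.3924.
%OS = 100·exp(−πζ/√(1−ζ²)) = 100·exp(−π·0.3924/√0.846) = 26.2%.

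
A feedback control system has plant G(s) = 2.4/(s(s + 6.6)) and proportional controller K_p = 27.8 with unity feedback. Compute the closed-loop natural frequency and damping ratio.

ω_n = 8.17 rad/s, ζ = 0.404

1 + K_p·G(s) = 0 gives s² + 6.6s + 66.72 = 0.
Matching s² + 2ζω_n s + ω_n²: ω_n = √66.72 = 8.168 rad/s and 2ζω_n = 6.6, so ζ = 6.6/(2·8.168) = 0.404.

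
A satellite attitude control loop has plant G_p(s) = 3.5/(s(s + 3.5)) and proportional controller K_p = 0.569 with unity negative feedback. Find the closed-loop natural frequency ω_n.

ω_n = 1.41 rad/s

1 + K_p·G_p(s) = 0 gives s² + 3.5s + 1.991 = 0.
Matching s² + 2ζω_n s + ω_n²: ω_n = √1.991 = 1.411 rad/s and 2ζω_n = 3.5, so ζ = 3.5/(2·1.411) = 1.24.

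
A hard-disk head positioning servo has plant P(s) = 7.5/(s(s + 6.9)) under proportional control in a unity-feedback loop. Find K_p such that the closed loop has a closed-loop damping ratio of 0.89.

K_p = 2

Closed-loop characteristic equation: s² + 6.9s + K_p·7.5 = 0.
So ω_n = √(7.5K_p) and 2ζω_n = 6.9, giving ζ = 6.9/(2√(7.5K_p)).
Setting ζ = 0.89: √(7.5K_p) = 6.9/(2·0.89) = 3.876, so K_p = 15.03/7.5 = 2.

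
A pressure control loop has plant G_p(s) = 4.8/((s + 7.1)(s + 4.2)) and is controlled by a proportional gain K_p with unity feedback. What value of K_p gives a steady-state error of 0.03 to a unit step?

The loop is type 0, so e_ss(step) = 1/(1 + K_pos) with K_pos = K_p·G_p(0).
G_p(0) = 0.161. Require 1/(1 + K_p·0.161) = 0.03, so 1 + 0.161·K_p = 33.33.
K_p = (33.33 − 1)/0.161 = 201.

K_p = 201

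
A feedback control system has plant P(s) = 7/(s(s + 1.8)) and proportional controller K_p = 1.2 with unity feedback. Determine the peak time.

T_p = 1.14 s

Closed-loop characteristic equation: s² + 1.8s + 8.4 = 0, so ω_n = 2.898 rad/s and ζ = 1.8/(2·2.898) = 0.3105.
Damped frequency ω_d = ω_n√(1−ζ²) = 2.755 rad/s, so peak time T_p = π/ω_d = 1.14 s.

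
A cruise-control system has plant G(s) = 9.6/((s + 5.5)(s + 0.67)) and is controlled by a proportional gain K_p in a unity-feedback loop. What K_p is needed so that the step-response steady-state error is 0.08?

K_p = 4.41

For a type-0 loop with proportional control, e_ss = 1/(1 + K_p·G(0)).
G(0) = 2.605. Require 1/(1 + K_p·2.605) = 0.08, so 1 + 2.605·K_p = 12.5.
K_p = (12.5 − 1)/2.605 = 4.41.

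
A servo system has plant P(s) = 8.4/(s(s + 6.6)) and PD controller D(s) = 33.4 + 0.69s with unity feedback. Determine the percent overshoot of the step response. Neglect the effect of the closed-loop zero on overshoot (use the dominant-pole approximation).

Forward path: (33.4 + 0.69s)·8.4/(s(s+6.6)). The closed-loop characteristic equation is s² + (6.6 + 8.4·0.69)s + 8.4·33.4 = 0.
That is s² + 12.4s + 280.6 = 0, so ω_n = 16.75 rad/s and ζ = 12.4/(2·16.75) = 0.37.
%OS = 100·exp(−πζ/√(1−ζ²)) = 28.6%.

28.6%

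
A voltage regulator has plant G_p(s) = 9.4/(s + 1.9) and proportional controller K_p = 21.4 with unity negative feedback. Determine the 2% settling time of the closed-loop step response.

T_s ≈ 0.0197 s

Closed-loop transfer function: T(s) = K_p·G_p(s)/(1 + K_p·G_p(s)) = 201.2/(s + 1.9 + 201.2) = 201.2/(s + 203.1).
Time constant τ = 1/203.1 = 0.004925 s, so the 2% settling time is about 4τ = 0.0197 s.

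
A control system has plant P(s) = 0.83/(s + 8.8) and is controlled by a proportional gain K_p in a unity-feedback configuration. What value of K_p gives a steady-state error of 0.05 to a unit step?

For a type-0 loop with proportional control, e_ss = 1/(1 + K_p·P(0)).
P(0) = 0.09432. Require 1/(1 + K_p·0.09432) = 0.05, so 1 + 0.09432·K_p = 20.
K_p = (20 − 1)/0.09432 = 201.

K_p = 201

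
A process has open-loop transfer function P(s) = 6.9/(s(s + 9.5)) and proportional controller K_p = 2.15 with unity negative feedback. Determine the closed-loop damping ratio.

The closed-loop denominator is s(s+9.5) + 2.15·6.9 = s² + 9.5s + 14.84.
So ω_n² = 14.84 ⇒ ω_n = 3.852 rad/s, and ζ = 9.5/(2ω_n) = 1.23.

ζ = 1.23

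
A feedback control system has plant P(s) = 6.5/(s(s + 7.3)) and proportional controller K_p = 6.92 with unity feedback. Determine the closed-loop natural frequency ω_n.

The closed-loop denominator is s(s+7.3) + 6.92·6.5 = s² + 7.3s + 44.98.
Matching s² + 2ζω_n s + ω_n²: ω_n = √44.98 = 6.707 rad/s and 2ζω_n = 7.3, so ζ = 7.3/(2·6.707) = 0.544.

ω_n = 6.71 rad/s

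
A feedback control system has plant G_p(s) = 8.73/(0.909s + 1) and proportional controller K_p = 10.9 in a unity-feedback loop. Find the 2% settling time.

Closed loop: T(s) = K_p·G_p/(1+K_p·G_p) = 95.16/(0.909s + 1 + 95.16), with pole at s = −(1 + 95.16)/0.909 = −105.8.
τ = 1/105.8 = 0.009453 s, so 2% settling time ≈ 4τ = 0.0378 s.

T_s ≈ 0.0378 s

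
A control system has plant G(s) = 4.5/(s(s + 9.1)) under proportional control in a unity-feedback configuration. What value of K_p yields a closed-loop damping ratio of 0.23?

Closed-loop characteristic equation: s² + 9.1s + K_p·4.5 = 0.
So ω_n = √(4.5K_p) and 2ζω_n = 9.1, giving ζ = 9.1/(2√(4.5K_p)).
Setting ζ = 0.23: √(4.5K_p) = 9.1/(2·0.23) = 19.78, so K_p = 391.4/4.5 = 87.

K_p = 87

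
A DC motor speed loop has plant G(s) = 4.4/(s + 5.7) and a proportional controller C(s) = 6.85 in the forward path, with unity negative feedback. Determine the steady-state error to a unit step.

The loop is type 0. Static position error constant K_pos = C(0)·G(0) = 6.85·0.7719 = 5.288.
Steady-state error to a unit step: e_ss = 1/(1+K_pos) = 1/6.288 = 0.159.

0.159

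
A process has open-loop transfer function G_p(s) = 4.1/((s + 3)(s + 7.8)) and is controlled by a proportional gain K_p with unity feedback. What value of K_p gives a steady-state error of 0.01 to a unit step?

The loop is type 0, so e_ss(step) = 1/(1 + K_pos) with K_pos = K_p·G_p(0).
G_p(0) = 0.1752. Require 1/(1 + K_p·0.1752) = 0.01, so 1 + 0.1752·K_p = 100.
K_p = (100 − 1)/0.1752 = 565.

K_p = 565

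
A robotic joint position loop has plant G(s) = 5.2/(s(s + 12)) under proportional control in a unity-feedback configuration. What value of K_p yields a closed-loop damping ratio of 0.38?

Closed-loop characteristic equation: s² + 12s + K_p·5.2 = 0.
So ω_n = √(5.2K_p) and 2ζω_n = 12, giving ζ = 12/(2√(5.2K_p)).
Setting ζ = 0.38: √(5.2K_p) = 12/(2·0.38) = 15.79, so K_p = 249.3/5.2 = 47.9.

K_p = 47.9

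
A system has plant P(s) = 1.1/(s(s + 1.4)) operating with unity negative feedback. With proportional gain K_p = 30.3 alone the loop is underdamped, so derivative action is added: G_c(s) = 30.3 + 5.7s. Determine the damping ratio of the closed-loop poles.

Forward path: (30.3 + 5.7s)·1.1/(s(s+1.4)). The closed-loop characteristic equation is s² + (1.4 + 1.1·5.7)s + 1.1·30.3 = 0.
That is s² + 7.67s + 33.33 = 0, so ω_n = 5.773 rad/s and ζ = 7.67/(2·5.773) = 0.6643.

ζ = 0.664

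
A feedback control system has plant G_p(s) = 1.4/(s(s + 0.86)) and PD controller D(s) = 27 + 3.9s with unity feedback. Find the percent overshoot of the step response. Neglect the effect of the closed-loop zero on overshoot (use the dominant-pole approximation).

15.2%

Forward path: (27 + 3.9s)·1.4/(s(s+0.86)). The closed-loop characteristic equation is s² + (0.86 + 1.4·3.9)s + 1.4·27 = 0.
That is s² + 6.32s + 37.8 = 0, so ω_n = 6.148 rad/s and ζ = 6.32/(2·6.148) = 0.514.
%OS = 100·exp(−πζ/√(1−ζ²)) = 15.2%.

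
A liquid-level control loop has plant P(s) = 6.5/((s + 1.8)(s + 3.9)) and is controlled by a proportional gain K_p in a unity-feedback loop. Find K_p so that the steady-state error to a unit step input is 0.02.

K_p = 52.9

For a type-0 loop with proportional control, e_ss = 1/(1 + K_p·P(0)).
P(0) = 0.9259. Require 1/(1 + K_p·0.9259) = 0.02, so 1 + 0.9259·K_p = 50.
K_p = (50 − 1)/0.9259 = 52.9.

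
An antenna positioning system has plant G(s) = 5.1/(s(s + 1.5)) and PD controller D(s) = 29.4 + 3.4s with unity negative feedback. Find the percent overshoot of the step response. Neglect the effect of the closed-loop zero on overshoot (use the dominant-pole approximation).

2.28%

Forward path: (29.4 + 3.4s)·5.1/(s(s+1.5)). The closed-loop characteristic equation is s² + (1.5 + 5.1·3.4)s + 5.1·29.4 = 0.
That is s² + 18.84s + 149.9 = 0, so ω_n = 12.24 rad/s and ζ = 18.84/(2·12.24) = 0.7693.
%OS = 100·exp(−πζ/√(1−ζ²)) = 2.28%.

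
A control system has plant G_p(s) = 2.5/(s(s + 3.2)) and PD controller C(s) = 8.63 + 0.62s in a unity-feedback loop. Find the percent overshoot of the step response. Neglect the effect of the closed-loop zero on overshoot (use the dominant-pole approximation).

Forward path: (8.63 + 0.62s)·2.5/(s(s+3.2)). The closed-loop characteristic equation is s² + (3.2 + 2.5·0.62)s + 2.5·8.63 = 0.
That is s² + 4.75s + 21.58 = 0, so ω_n = 4.645 rad/s and ζ = 4.75/(2·4.645) = 0.5113.
%OS = 100·exp(−πζ/√(1−ζ²)) = 15.4%.

15.4%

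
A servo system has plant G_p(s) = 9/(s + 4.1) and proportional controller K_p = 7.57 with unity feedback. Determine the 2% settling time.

T_s ≈ 0.0554 s

Closed-loop transfer function: T(s) = K_p·G_p(s)/(1 + K_p·G_p(s)) = 68.13/(s + 4.1 + 68.13) = 68.13/(s + 72.23).
Time constant τ = 1/72.23 = 0.01384 s, so the 2% settling time is about 4τ = 0.0554 s.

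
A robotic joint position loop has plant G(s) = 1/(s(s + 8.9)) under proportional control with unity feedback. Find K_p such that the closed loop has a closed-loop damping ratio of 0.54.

K_p = 67.9

Closed-loop characteristic equation: s² + 8.9s + K_p·1 = 0.
So ω_n = √(1K_p) and 2ζω_n = 8.9, giving ζ = 8.9/(2√(1K_p)).
Setting ζ = 0.54: √(1K_p) = 8.9/(2·0.54) = 8.241, so K_p = 67.91/1 = 67.9.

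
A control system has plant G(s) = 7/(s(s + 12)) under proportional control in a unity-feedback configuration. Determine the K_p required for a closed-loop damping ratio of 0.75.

Closed-loop characteristic equation: s² + 12s + K_p·7 = 0.
So ω_n = √(7K_p) and 2ζω_n = 12, giving ζ = 12/(2√(7K_p)).
Setting ζ = 0.75: √(7K_p) = 12/(2·0.75) = 8, so K_p = 64/7 = 9.14.

K_p = 9.14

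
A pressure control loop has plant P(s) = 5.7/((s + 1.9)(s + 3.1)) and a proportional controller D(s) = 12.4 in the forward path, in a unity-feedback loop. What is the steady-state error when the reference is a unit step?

The loop is type 0. Static position error constant K_pos = D(0)·P(0) = 12.4·0.9677 = 12.
Steady-state error to a unit step: e_ss = 1/(1+K_pos) = 1/13 = 0.0769.

0.0769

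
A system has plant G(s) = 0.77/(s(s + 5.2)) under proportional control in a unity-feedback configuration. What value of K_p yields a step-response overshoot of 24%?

K_p = 51.3

From %OS = 100·exp(−πζ/√(1−ζ²)) = 24%, ζ = −ln(0.24)/√(π²+ln²(0.24)) = 0.4136.
Characteristic equation s² + 5.2s + 0.77K_p = 0 gives ζ = 5.2/(2√(0.77K_p)).
Setting ζ = 0.4136: √(0.77K_p) = 5.2/(2·0.4136) = 6.286, so K_p = 39.52/0.77 = 51.3.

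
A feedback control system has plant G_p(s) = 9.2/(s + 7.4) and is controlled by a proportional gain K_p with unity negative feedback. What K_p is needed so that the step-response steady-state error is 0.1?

K_p = 7.24

For a type-0 loop with proportional control, e_ss = 1/(1 + K_p·G_p(0)).
G_p(0) = 1.243. Require 1/(1 + K_p·1.243) = 0.1, so 1 + 1.243·K_p = 10.
K_p = (10 − 1)/1.243 = 7.24.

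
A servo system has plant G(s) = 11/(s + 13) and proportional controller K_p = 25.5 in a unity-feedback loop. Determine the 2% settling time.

T_s ≈ 0.0136 s

Closed-loop transfer function: T(s) = K_p·G(s)/(1 + K_p·G(s)) = 280.5/(s + 13 + 280.5) = 280.5/(s + 293.5).
Time constant τ = 1/293.5 = 0.003407 s, so the 2% settling time is about 4τ = 0.0136 s.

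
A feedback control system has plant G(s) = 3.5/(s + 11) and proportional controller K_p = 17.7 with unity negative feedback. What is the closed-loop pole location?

s = -72.95

Closed-loop transfer function: T(s) = K_p·G(s)/(1 + K_p·G(s)) = 61.95/(s + 11 + 61.95) = 61.95/(s + 72.95).
The closed-loop pole is at s = −72.95.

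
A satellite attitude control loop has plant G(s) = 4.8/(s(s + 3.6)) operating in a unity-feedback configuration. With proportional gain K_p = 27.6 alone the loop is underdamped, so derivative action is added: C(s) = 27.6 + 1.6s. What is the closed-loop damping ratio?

Forward path: (27.6 + 1.6s)·4.8/(s(s+3.6)). The closed-loop characteristic equation is s² + (3.6 + 4.8·1.6)s + 4.8·27.6 = 0.
That is s² + 11.28s + 132.5 = 0, so ω_n = 11.51 rad/s and ζ = 11.28/(2·11.51) = 0.49.

ζ = 0.49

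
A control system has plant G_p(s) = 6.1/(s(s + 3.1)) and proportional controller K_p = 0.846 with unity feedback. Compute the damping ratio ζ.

ζ = 0.682

The closed-loop denominator is s(s+3.1) + 0.846·6.1 = s² + 3.1s + 5.161.
Matching s² + 2ζω_n s + ω_n²: ω_n = √5.161 = 2.272 rad/s and 2ζω_n = 3.1, so ζ = 3.1/(2·2.272) = 0.682.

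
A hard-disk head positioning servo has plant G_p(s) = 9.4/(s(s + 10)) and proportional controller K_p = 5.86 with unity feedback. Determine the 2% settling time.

From 1 + K_pG_p(s) = 0: s² + 10s + 55.08 = 0 ⇒ ω_n = 7.422, ζ = 0.6737.
2% settling time T_s ≈ 4/(ζω_n) = 4/5 = 0.8 s.

T_s ≈ 0.8 s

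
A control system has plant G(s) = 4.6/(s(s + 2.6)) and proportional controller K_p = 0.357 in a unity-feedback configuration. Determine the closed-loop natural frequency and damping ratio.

1 + K_p·G(s) = 0 gives s² + 2.6s + 1.642 = 0.
So ω_n² = 1.642 ⇒ ω_n = 1.281 rad/s, and ζ = 2.6/(2ω_n) = 1.01.

ω_n = 1.28 rad/s, ζ = 1.01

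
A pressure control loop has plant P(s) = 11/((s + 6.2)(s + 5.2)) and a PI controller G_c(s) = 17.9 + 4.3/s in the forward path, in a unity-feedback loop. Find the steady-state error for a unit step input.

0

The open loop G_c(s)P(s) has a pole at the origin (type 1), so the static position error constant is infinite and e_ss = 1/(1+∞) = 0.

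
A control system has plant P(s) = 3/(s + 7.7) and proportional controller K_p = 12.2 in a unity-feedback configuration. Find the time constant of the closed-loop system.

τ = 0.0226 s

Closed-loop transfer function: T(s) = K_p·P(s)/(1 + K_p·P(s)) = 36.6/(s + 7.7 + 36.6) = 36.6/(s + 44.3).
Time constant τ = 1/44.3 = 0.0226 s.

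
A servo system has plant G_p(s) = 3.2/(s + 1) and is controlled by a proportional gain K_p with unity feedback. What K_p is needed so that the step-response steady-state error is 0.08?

The loop is type 0, so e_ss(step) = 1/(1 + K_pos) with K_pos = K_p·G_p(0).
G_p(0) = 3.2. Require 1/(1 + K_p·3.2) = 0.08, so 1 + 3.2·K_p = 12.5.
K_p = (12.5 − 1)/3.2 = 3.59.

K_p = 3.59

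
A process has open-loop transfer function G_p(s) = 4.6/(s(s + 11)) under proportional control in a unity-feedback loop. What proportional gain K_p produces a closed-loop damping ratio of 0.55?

Closed-loop characteristic equation: s² + 11s + K_p·4.6 = 0.
So ω_n = √(4.6K_p) and 2ζω_n = 11, giving ζ = 11/(2√(4.6K_p)).
Setting ζ = 0.55: √(4.6K_p) = 11/(2·0.55) = 10, so K_p = 100/4.6 = 21.7.

K_p = 21.7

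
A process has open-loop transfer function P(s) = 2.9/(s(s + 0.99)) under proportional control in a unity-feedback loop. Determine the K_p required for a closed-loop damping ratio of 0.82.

Closed-loop characteristic equation: s² + 0.99s + K_p·2.9 = 0.
So ω_n = √(2.9K_p) and 2ζω_n = 0.99, giving ζ = 0.99/(2√(2.9K_p)).
Setting ζ = 0.82: √(2.9K_p) = 0.99/(2·0.82) = 0.6037, so K_p = 0.3644/2.9 = 0.126.

K_p = 0.126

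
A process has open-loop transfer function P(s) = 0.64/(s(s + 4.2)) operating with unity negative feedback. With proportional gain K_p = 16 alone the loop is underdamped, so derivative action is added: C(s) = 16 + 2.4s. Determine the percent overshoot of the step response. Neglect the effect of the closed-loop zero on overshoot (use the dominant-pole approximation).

Forward path: (16 + 2.4s)·0.64/(s(s+4.2)). The closed-loop characteristic equation is s² + (4.2 + 0.64·2.4)s + 0.64·16 = 0.
That is s² + 5.736s + 10.24 = 0, so ω_n = 3.2 rad/s and ζ = 5.736/(2·3.2) = 0.8963.
%OS = 100·exp(−πζ/√(1−ζ²)) = 0.175%.

0.175%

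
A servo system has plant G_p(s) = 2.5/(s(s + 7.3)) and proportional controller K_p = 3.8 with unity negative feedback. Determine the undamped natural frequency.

The closed-loop denominator is s(s+7.3) + 3.8·2.5 = s² + 7.3s + 9.5.
So ω_n² = 9.5 ⇒ ω_n = 3.082 rad/s, and ζ = 7.3/(2ω_n) = 1.18.

ω_n = 3.08 rad/s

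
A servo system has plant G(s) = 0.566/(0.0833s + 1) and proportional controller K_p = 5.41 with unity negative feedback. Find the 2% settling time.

T_s ≈ 0.082 s

Closed loop: T(s) = K_p·G/(1+K_p·G) = 3.062/(0.0833s + 1 + 3.062), with pole at s = −(1 + 3.062)/0.0833 = −48.76.
τ = 1/48.76 = 0.02051 s, so 2% settling time ≈ 4τ = 0.082 s.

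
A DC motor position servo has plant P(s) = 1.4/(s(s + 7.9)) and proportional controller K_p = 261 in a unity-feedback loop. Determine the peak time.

T_p = 0.168 s

From 1 + K_pP(s) = 0: s² + 7.9s + 365.4 = 0 ⇒ ω_n = 19.12, ζ = 0.2066.
Damped frequency ω_d = ω_n√(1−ζ²) = 18.7 rad/s, so peak time T_p = π/ω_d = 0.168 s.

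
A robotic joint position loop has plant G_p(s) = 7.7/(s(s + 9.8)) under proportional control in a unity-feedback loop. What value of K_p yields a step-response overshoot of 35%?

From %OS = 100·exp(−πζ/√(1−ζ²)) = 35%, ζ = −ln(0.35)/√(π²+ln²(0.35)) = 0.3169.
Characteristic equation s² + 9.8s + 7.7K_p = 0 gives ζ = 9.8/(2√(7.7K_p)).
Setting ζ = 0.3169: √(7.7K_p) = 9.8/(2·0.3169) = 15.46, so K_p = 239/7.7 = 31.

K_p = 31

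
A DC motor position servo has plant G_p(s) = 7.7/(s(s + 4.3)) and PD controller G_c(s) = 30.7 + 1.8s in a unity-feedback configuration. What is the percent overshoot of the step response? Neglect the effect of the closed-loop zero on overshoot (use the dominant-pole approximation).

Forward path: (30.7 + 1.8s)·7.7/(s(s+4.3)). The closed-loop characteristic equation is s² + (4.3 + 7.7·1.8)s + 7.7·30.7 = 0.
That is s² + 18.16s + 236.4 = 0, so ω_n = 15.37 rad/s and ζ = 18.16/(2·15.37) = 0.5906.
%OS = 100·exp(−πζ/√(1−ζ²)) = 10%.

10%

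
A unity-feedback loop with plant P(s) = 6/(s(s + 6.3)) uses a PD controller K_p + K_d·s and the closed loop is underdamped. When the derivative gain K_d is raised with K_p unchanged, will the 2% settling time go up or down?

Characteristic equation s² + (6.3 + 6K_d)s + 6K_p = 0: raising K_d increases ζω_n = (6.3+6K_d)/2 while the loop stays underdamped, so T_s ≈ 4/(ζω_n) decreases.

decrease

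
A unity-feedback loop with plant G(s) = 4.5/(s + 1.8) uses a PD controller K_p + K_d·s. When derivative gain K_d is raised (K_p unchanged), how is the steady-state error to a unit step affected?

At s = 0 the derivative term contributes nothing: C(0) = K_p regardless of K_d, so K_pos = K_p·G(0) and e_ss are unchanged.

unchanged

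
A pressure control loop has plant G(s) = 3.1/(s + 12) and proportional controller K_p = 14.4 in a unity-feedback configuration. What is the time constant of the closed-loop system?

τ = 0.0177 s

Closed-loop transfer function: T(s) = K_p·G(s)/(1 + K_p·G(s)) = 44.64/(s + 12 + 44.64) = 44.64/(s + 56.64).
Time constant τ = 1/56.64 = 0.0177 s.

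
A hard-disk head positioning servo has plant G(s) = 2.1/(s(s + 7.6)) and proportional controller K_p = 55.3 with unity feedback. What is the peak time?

T_p = 0.312 s

The closed-loop denominator s² + 7.6s + 116.1 gives ω_n = √116.1 = 10.78 and ζ = 7.6/(2ω_n) = 0.3526.
Damped frequency ω_d = ω_n√(1−ζ²) = 10.08 rad/s, so peak time T_p = π/ω_d = 0.312 s.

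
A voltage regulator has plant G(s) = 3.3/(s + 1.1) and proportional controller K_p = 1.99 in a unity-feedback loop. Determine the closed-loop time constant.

τ = 0.13 s

Closed-loop transfer function: T(s) = K_p·G(s)/(1 + K_p·G(s)) = 6.567/(s + 1.1 + 6.567) = 6.567/(s + 7.667).
Time constant τ = 1/7.667 = 0.13 s.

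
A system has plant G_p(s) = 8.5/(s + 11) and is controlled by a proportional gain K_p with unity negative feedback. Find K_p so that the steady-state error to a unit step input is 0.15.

For a type-0 loop with proportional control, e_ss = 1/(1 + K_p·G_p(0)).
G_p(0) = 0.7727. Require 1/(1 + K_p·0.7727) = 0.15, so 1 + 0.7727·K_p = 6.667.
K_p = (6.667 − 1)/0.7727 = 7.33.

K_p = 7.33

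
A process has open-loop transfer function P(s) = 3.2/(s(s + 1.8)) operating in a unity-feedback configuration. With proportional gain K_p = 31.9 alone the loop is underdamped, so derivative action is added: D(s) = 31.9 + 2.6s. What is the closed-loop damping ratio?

Forward path: (31.9 + 2.6s)·3.2/(s(s+1.8)). The closed-loop characteristic equation is s² + (1.8 + 3.2·2.6)s + 3.2·31.9 = 0.
That is s² + 10.12s + 102.1 = 0, so ω_n = 10.1 rad/s and ζ = 10.12/(2·10.1) = 0.5008.

ζ = 0.501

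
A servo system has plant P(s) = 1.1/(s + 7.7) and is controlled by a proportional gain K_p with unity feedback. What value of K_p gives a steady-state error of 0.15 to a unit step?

K_p = 39.7

For a type-0 loop with proportional control, e_ss = 1/(1 + K_p·P(0)).
P(0) = 0.1429. Require 1/(1 + K_p·0.1429) = 0.15, so 1 + 0.1429·K_p = 6.667.
K_p = (6.667 − 1)/0.1429 = 39.7.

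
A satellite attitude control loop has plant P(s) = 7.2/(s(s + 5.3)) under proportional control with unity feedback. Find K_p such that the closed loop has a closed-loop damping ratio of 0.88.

Closed-loop characteristic equation: s² + 5.3s + K_p·7.2 = 0.
So ω_n = √(7.2K_p) and 2ζω_n = 5.3, giving ζ = 5.3/(2√(7.2K_p)).
Setting ζ = 0.88: √(7.2K_p) = 5.3/(2·0.88) = 3.011, so K_p = 9.068/7.2 = 1.26.

K_p = 1.26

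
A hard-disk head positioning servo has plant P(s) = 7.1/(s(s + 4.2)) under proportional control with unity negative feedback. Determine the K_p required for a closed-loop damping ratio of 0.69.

Closed-loop characteristic equation: s² + 4.2s + K_p·7.1 = 0.
So ω_n = √(7.1K_p) and 2ζω_n = 4.2, giving ζ = 4.2/(2√(7.1K_p)).
Setting ζ = 0.69: √(7.1K_p) = 4.2/(2·0.69) = 3.043, so K_p = 9.263/7.1 = 1.3.

K_p = 1.3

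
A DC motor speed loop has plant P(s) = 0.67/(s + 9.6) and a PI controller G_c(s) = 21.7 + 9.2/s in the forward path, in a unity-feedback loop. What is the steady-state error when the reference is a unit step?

The open loop G_c(s)P(s) has a pole at the origin (type 1), so the static position error constant is infinite and e_ss = 1/(1+∞) = 0.

0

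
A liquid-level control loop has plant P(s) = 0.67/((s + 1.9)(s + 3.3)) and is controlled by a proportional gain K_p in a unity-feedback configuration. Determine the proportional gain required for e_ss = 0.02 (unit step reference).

Steady-state error for a unit step on this type-0 loop is 1/(1 + K_p·P(0)).
P(0) = 0.1069. Require 1/(1 + K_p·0.1069) = 0.02, so 1 + 0.1069·K_p = 50.
K_p = (50 − 1)/0.1069 = 459.

K_p = 459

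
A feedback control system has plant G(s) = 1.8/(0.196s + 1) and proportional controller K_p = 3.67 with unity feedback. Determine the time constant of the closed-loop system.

τ = 0.0258 s

Closed loop: T(s) = K_p·G/(1+K_p·G) = 6.606/(0.196s + 1 + 6.606), with pole at s = −(1 + 6.606)/0.196 = −38.81.
Closed-loop time constant τ = 1/38.81 = 0.0258 s.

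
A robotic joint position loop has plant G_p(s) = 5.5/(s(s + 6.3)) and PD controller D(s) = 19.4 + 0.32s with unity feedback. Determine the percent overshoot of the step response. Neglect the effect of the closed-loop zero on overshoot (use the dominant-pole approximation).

Forward path: (19.4 + 0.32s)·5.5/(s(s+6.3)). The closed-loop characteristic equation is s² + (6.3 + 5.5·0.32)s + 5.5·19.4 = 0.
That is s² + 8.06s + 106.7 = 0, so ω_n = 10.33 rad/s and ζ = 8.06/(2·10.33) = 0.3901.
%OS = 100·exp(−πζ/√(1−ζ²)) = 26.4%.

26.4%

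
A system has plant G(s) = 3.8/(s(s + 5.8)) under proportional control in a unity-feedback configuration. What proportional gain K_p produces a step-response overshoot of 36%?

K_p = 23.1

From %OS = 100·exp(−πζ/√(1−ζ²)) = 36%, ζ = −ln(0.36)/√(π²+ln²(0.36)) = 0.3093.
Characteristic equation s² + 5.8s + 3.8K_p = 0 gives ζ = 5.8/(2√(3.8K_p)).
Setting ζ = 0.3093: √(3.8K_p) = 5.8/(2·0.3093) = 9.377, so K_p = 87.93/3.8 = 23.1.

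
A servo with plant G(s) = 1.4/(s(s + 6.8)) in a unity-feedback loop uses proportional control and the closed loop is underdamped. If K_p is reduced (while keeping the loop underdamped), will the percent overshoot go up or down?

decrease

ζ = 6.8/(2√(1.4K_p)) rises as K_p falls; higher damping means less overshoot.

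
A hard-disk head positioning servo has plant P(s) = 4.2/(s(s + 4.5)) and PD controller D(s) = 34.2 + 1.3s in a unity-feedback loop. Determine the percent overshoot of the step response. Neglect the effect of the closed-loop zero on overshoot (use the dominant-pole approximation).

Forward path: (34.2 + 1.3s)·4.2/(s(s+4.5)). The closed-loop characteristic equation is s² + (4.5 + 4.2·1.3)s + 4.2·34.2 = 0.
That is s² + 9.96s + 143.6 = 0, so ω_n = 11.98 rad/s and ζ = 9.96/(2·11.98) = 0.4155.
%OS = 100·exp(−πζ/√(1−ζ²)) = 23.8%.

23.8%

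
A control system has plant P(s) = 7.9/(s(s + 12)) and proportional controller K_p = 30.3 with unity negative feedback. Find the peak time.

T_p = 0.22 s

The closed-loop denominator s² + 12s + 239.4 gives ω_n = √239.4 = 15.47 and ζ = 12/(2ω_n) = 0.3878.
Damped frequency ω_d = ω_n√(1−ζ²) = 14.26 rad/s, so peak time T_p = π/ω_d = 0.22 s.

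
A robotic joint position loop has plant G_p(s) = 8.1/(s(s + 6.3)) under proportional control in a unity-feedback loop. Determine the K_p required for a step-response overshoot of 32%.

K_p = 10.5

From %OS = 100·exp(−πζ/√(1−ζ²)) = 32%, ζ = −ln(0.32)/√(π²+ln²(0.32)) = 0.341.
Characteristic equation s² + 6.3s + 8.1K_p = 0 gives ζ = 6.3/(2√(8.1K_p)).
Setting ζ = 0.341: √(8.1K_p) = 6.3/(2·0.341) = 9.239, so K_p = 85.35/8.1 = 10.5.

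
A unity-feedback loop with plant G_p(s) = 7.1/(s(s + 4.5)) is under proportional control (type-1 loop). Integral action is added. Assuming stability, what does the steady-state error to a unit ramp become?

0

The integrator raises the loop to type 2, so K_v → ∞ and e_ss to a ramp is zero.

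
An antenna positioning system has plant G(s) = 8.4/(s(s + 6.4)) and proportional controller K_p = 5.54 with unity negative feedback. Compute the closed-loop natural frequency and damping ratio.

The closed-loop denominator is s(s+6.4) + 5.54·8.4 = s² + 6.4s + 46.54.
Matching s² + 2ζω_n s + ω_n²: ω_n = √46.54 = 6.822 rad/s and 2ζω_n = 6.4, so ζ = 6.4/(2·6.822) = 0.469.

ω_n = 6.82 rad/s, ζ = 0.469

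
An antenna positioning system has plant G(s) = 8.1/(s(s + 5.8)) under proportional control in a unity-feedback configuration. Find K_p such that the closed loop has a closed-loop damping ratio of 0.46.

K_p = 4.91

Closed-loop characteristic equation: s² + 5.8s + K_p·8.1 = 0.
So ω_n = √(8.1K_p) and 2ζω_n = 5.8, giving ζ = 5.8/(2√(8.1K_p)).
Setting ζ = 0.46: √(8.1K_p) = 5.8/(2·0.46) = 6.304, so K_p = 39.74/8.1 = 4.91.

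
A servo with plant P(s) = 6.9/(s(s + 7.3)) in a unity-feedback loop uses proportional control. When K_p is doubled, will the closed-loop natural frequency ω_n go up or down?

ω_n = √(6.9·K_p), which grows with K_p.

increase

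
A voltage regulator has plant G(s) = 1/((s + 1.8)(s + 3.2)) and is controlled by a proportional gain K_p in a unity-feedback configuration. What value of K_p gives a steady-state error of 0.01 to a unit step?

K_p = 570

For a type-0 loop with proportional control, e_ss = 1/(1 + K_p·G(0)).
G(0) = 0.1736. Require 1/(1 + K_p·0.1736) = 0.01, so 1 + 0.1736·K_p = 100.
K_p = (100 − 1)/0.1736 = 570.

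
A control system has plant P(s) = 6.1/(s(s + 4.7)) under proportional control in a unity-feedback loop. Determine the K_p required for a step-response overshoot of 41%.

K_p = 12.1

From %OS = 100·exp(−πζ/√(1−ζ²)) = 41%, ζ = −ln(0.41)/√(π²+ln²(0.41)) = 0.273.
Characteristic equation s² + 4.7s + 6.1K_p = 0 gives ζ = 4.7/(2√(6.1K_p)).
Setting ζ = 0.273: √(6.1K_p) = 4.7/(2·0.273) = 8.607, so K_p = 74.09/6.1 = 12.1.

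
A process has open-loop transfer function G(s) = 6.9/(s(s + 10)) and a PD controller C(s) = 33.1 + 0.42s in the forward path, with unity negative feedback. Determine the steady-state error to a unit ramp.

0.0438

The loop has one pole at the origin (type 1). Velocity error constant K_v = lim_{s→0} s·C(s)G(s) = 33.1·6.9/10 = 22.84.
Steady-state error to a unit ramp: e_ss = 1/K_v = 0.0438.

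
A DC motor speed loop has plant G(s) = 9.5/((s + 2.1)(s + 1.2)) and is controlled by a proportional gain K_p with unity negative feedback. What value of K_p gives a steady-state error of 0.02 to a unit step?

K_p = 13

For a type-0 loop with proportional control, e_ss = 1/(1 + K_p·G(0)).
G(0) = 3.77. Require 1/(1 + K_p·3.77) = 0.02, so 1 + 3.77·K_p = 50.
K_p = (50 − 1)/3.77 = 13.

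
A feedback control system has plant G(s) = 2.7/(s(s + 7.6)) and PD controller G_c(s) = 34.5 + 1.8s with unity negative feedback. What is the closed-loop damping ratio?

ζ = 0.646

Forward path: (34.5 + 1.8s)·2.7/(s(s+7.6)). The closed-loop characteristic equation is s² + (7.6 + 2.7·1.8)s + 2.7·34.5 = 0.
That is s² + 12.46s + 93.15 = 0, so ω_n = 9.651 rad/s and ζ = 12.46/(2·9.651) = 0.6455.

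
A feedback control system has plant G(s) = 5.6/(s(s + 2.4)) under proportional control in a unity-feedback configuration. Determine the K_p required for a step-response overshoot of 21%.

K_p = 1.3

From %OS = 100·exp(−πζ/√(1−ζ²)) = 21%, ζ = −ln(0.21)/√(π²+ln²(0.21)) = 0.4449.
Characteristic equation s² + 2.4s + 5.6K_p = 0 gives ζ = 2.4/(2√(5.6K_p)).
Setting ζ = 0.4449: √(5.6K_p) = 2.4/(2·0.4449) = 2.697, so K_p = 7.275/5.6 = 1.3.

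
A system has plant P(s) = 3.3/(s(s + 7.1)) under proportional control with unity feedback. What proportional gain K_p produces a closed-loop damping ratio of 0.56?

Closed-loop characteristic equation: s² + 7.1s + K_p·3.3 = 0.
So ω_n = √(3.3K_p) and 2ζω_n = 7.1, giving ζ = 7.1/(2√(3.3K_p)).
Setting ζ = 0.56: √(3.3K_p) = 7.1/(2·0.56) = 6.339, so K_p = 40.19/3.3 = 12.2.

K_p = 12.2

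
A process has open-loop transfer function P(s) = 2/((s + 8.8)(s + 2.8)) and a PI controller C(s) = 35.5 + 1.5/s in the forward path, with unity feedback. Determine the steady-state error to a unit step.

0

The open loop C(s)P(s) has a pole at the origin (type 1), so the static position error constant is infinite and e_ss = 1/(1+∞) = 0.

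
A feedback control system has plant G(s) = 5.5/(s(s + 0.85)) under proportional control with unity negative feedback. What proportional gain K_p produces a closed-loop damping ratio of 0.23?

K_p = 0.621

Closed-loop characteristic equation: s² + 0.85s + K_p·5.5 = 0.
So ω_n = √(5.5K_p) and 2ζω_n = 0.85, giving ζ = 0.85/(2√(5.5K_p)).
Setting ζ = 0.23: √(5.5K_p) = 0.85/(2·0.23) = 1.848, so K_p = 3.414/5.5 = 0.621.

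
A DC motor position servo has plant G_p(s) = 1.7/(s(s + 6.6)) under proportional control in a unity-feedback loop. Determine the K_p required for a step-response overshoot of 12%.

K_p = 20.5

From %OS = 100·exp(−πζ/√(1−ζ²)) = 12%, ζ = −ln(0.12)/√(π²+ln²(0.12)) = 0.5594.
Characteristic equation s² + 6.6s + 1.7K_p = 0 gives ζ = 6.6/(2√(1.7K_p)).
Setting ζ = 0.5594: √(1.7K_p) = 6.6/(2·0.5594) = 5.899, so K_p = 34.8/1.7 = 20.5.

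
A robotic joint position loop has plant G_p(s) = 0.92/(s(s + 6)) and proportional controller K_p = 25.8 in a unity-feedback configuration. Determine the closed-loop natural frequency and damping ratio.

ω_n = 4.87 rad/s, ζ = 0.616

With unity feedback the closed-loop characteristic equation is s² + 6s + 25.8·0.92 = s² + 6s + 23.74 = 0.
So ω_n² = 23.74 ⇒ ω_n = 4.872 rad/s, and ζ = 6/(2ω_n) = 0.616.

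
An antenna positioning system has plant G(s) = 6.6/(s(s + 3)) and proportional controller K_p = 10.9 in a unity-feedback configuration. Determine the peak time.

T_p = 0.376 s

Closed-loop characteristic equation: s² + 3s + 71.94 = 0, so ω_n = 8.482 rad/s and ζ = 3/(2·8.482) = 0.1769.
Damped frequency ω_d = ω_n√(1−ζ²) = 8.348 rad/s, so peak time T_p = π/ω_d = 0.376 s.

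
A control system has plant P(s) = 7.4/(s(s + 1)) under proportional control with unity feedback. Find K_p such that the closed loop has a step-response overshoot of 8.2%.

K_p = 0.0871

From %OS = 100·exp(−πζ/√(1−ζ²)) = 8.2%, ζ = −ln(0.082)/√(π²+ln²(0.082)) = 0.6228.
Characteristic equation s² + 1s + 7.4K_p = 0 gives ζ = 1/(2√(7.4K_p)).
Setting ζ = 0.6228: √(7.4K_p) = 1/(2·0.6228) = 0.8028, so K_p = 0.6445/7.4 = 0.0871.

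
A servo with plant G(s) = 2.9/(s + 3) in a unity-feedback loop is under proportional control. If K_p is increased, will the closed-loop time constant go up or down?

The closed-loop bandwidth 3+K_p·2.9 grows with K_p, so τ shrinks.

decrease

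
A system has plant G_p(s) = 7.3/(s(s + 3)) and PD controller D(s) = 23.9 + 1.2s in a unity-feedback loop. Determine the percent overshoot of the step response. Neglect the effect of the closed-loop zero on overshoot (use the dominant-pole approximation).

Forward path: (23.9 + 1.2s)·7.3/(s(s+3)). The closed-loop characteristic equation is s² + (3 + 7.3·1.2)s + 7.3·23.9 = 0.
That is s² + 11.76s + 174.5 = 0, so ω_n = 13.21 rad/s and ζ = 11.76/(2·13.21) = 0.4452.
%OS = 100·exp(−πζ/√(1−ζ²)) = 21%.

21%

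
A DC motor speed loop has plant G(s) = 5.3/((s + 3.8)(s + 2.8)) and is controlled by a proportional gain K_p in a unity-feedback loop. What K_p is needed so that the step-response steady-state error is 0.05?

The loop is type 0, so e_ss(step) = 1/(1 + K_pos) with K_pos = K_p·G(0).
G(0) = 0.4981. Require 1/(1 + K_p·0.4981) = 0.05, so 1 + 0.4981·K_p = 20.
K_p = (20 − 1)/0.4981 = 38.1.

K_p = 38.1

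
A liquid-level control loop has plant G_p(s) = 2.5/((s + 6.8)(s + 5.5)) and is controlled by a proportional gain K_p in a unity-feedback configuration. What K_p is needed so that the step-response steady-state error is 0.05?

K_p = 284

For a type-0 loop with proportional control, e_ss = 1/(1 + K_p·G_p(0)).
G_p(0) = 0.06684. Require 1/(1 + K_p·0.06684) = 0.05, so 1 + 0.06684·K_p = 20.
K_p = (20 − 1)/0.06684 = 284.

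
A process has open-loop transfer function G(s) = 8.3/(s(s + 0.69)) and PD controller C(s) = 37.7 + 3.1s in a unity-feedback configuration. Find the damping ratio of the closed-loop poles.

Forward path: (37.7 + 3.1s)·8.3/(s(s+0.69)). The closed-loop characteristic equation is s² + (0.69 + 8.3·3.1)s + 8.3·37.7 = 0.
That is s² + 26.42s + 312.9 = 0, so ω_n = 17.69 rad/s and ζ = 26.42/(2·17.69) = 0.7468.

ζ = 0.747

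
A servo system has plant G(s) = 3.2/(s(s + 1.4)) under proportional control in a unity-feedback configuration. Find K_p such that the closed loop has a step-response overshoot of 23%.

K_p = 0.853

From %OS = 100·exp(−πζ/√(1−ζ²)) = 23%, ζ = −ln(0.23)/√(π²+ln²(0.23)) = 0.4237.
Characteristic equation s² + 1.4s + 3.2K_p = 0 gives ζ = 1.4/(2√(3.2K_p)).
Setting ζ = 0.4237: √(3.2K_p) = 1.4/(2·0.4237) = 1.652, so K_p = 2.729/3.2 = 0.853.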